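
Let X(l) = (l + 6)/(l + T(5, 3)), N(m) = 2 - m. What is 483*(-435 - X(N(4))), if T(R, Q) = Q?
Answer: -212037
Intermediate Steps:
X(l) = (6 + l)/(3 + l) (X(l) = (l + 6)/(l + 3) = (6 + l)/(3 + l))
483*(-435 - X(N(4))) = 483*(-435 - (6 + (2 - 1*4))/(3 + (2 - 1*4))) = 483*(-435 - (6 + (2 - 4))/(3 + (2 - 4))) = 483*(-435 - (6 - 2)/(3 - 2)) = 483*(-435 - 4/1) = 483*(-435 - 4) = 483*(-439) = -212037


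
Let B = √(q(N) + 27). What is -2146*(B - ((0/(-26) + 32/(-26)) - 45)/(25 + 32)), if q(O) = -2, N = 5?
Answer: -9240676/741 ≈ -12471.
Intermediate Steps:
B = 5 (B = √(-2 + 27) = √25 = 5)
-2146*(B - ((0/(-26) + 32/(-26)) - 45)/(25 + 32)) = -2146*(5 - ((0/(-26) + 32/(-26)) - 45)/(25 + 32)) = -2146*(5 - ((0*(-1/26) + 32*(-1/26)) - 45)/57) = -2146*(5 - ((0 - 16/13) - 45)/57) = -2146*(5 - (-16/13 - 45)/57) = -2146*(5 - (-601)/(13*57)) = -2146*(5 - 1*(-601/741)) = -2146*(5 + 601/741) = -2146*4306/741 = -9240676/741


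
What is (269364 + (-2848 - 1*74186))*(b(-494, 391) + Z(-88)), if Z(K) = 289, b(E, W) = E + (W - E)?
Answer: 130784400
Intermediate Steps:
b(E, W) = W
(269364 + (-2848 - 1*74186))*(b(-494, 391) + Z(-88)) = (269364 + (-2848 - 1*74186))*(391 + 289) = (269364 + (-2848 - 74186))*680 = (269364 - 77034)*680 = 192330*680 = 130784400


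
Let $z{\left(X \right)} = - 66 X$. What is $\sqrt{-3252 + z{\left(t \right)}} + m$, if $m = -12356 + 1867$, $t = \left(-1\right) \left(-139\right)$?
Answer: $-10489 + i \sqrt{12426} \approx -10489.0 + 111.47 i$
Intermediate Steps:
$t = 139$
$m = -10489$
$\sqrt{-3252 + z{\left(t \right)}} + m = \sqrt{-3252 - 9174} - 10489 = \sqrt{-12426} - 10489 = i \sqrt{12426} - 10489 = -10489 + i \sqrt{12426}$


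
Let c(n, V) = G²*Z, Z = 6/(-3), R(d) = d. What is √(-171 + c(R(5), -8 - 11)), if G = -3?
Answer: 3*I*√21 ≈ 13.748*I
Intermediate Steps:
Z = -2 (Z = 6*(-⅓) = -2)
c(n, V) = -18 (c(n, V) = (-3)²*(-2) = 9*(-2) = -18)
√(-171 + c(R(5), -8 - 11)) = √(-171 - 18) = √(-189) = 3*I*√21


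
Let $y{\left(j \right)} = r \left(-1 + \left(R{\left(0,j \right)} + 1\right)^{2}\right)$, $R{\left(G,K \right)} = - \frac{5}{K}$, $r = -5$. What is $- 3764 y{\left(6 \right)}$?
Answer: $- \frac{164675}{9} \approx -18297.0$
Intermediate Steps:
$y{\left(j \right)} = 5 - 5 \left(1 - \frac{5}{j}\right)^{2}$ ($y{\left(j \right)} = - 5 \left(-1 + \left(- \frac{5}{j} + 1\right)^{2}\right) = - 5 \left(-1 + \left(1 - \frac{5}{j}\right)^{2}\right) = 5 - 5 \left(1 - \frac{5}{j}\right)^{2}$)
$- 3764 y{\left(6 \right)} = - 3764 \frac{25 \left(-5 + 2 \cdot 6\right)}{36} = - 3764 \cdot 25 \cdot \frac{1}{36} \left(-5 + 12\right) = - 3764 \cdot 25 \cdot \frac{1}{36} \cdot 7 = \left(-3764\right) \frac{175}{36} = - \frac{164675}{9}$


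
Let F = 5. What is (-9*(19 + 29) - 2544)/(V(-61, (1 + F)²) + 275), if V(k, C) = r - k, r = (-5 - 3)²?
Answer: -186/25 ≈ -7.4400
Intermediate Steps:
r = 64 (r = (-8)² = 64)
V(k, C) = 64 - k
(-9*(19 + 29) - 2544)/(V(-61, (1 + F)²) + 275) = (-9*(19 + 29) - 2544)/((64 - 1*(-61)) + 275) = (-9*48 - 2544)/((64 + 61) + 275) = (-432 - 2544)/(125 + 275) = -2976/400 = -2976*1/400 = -186/25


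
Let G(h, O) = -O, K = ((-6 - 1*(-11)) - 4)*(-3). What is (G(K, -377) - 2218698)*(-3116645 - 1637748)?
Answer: 10546769834153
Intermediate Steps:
K = -3 (K = ((-6 + 11) - 4)*(-3) = (5 - 4)*(-3) = 1*(-3) = -3)
(G(K, -377) - 2218698)*(-3116645 - 1637748) = (-1*(-377) - 2218698)*(-3116645 - 1637748) = (377 - 2218698)*(-4754393) = -2218321*(-4754393) = 10546769834153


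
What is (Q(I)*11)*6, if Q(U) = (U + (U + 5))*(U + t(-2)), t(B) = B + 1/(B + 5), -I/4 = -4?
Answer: 35002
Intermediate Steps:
I = 16 (I = -4*(-4) = 16)
t(B) = B + 1/(5 + B)
Q(U) = (5 + 2*U)*(-5/3 + U) (Q(U) = (U + (U + 5))*(U + (1 + (-2)² + 5*(-2))/(5 - 2)) = (U + (5 + U))*(U + (1 + 4 - 10)/3) = (5 + 2*U)*(U + (⅓)*(-5)) = (5 + 2*U)*(U - 5/3) = (5 + 2*U)*(-5/3 + U))
(Q(I)*11)*6 = ((-25/3 + 2*16² + (5/3)*16)*11)*6 = ((-25/3 + 2*256 + 80/3)*11)*6 = ((-25/3 + 512 + 80/3)*11)*6 = ((1591/3)*11)*6 = (17501/3)*6 = 35002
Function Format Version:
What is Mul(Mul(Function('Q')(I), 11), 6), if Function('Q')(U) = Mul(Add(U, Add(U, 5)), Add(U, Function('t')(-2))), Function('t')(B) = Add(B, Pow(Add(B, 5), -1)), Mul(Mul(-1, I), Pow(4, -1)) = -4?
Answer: 35002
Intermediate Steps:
I = 16 (I = Mul(-4, -4) = 16)
Function('t')(B) = Add(B, Pow(Add(5, B), -1))
Function('Q')(U) = Mul(Add(5, Mul(2, U)), Add(Rational(-5, 3), U)) (Function('Q')(U) = Mul(Add(U, Add(U, 5)), Add(U, Mul(Pow(Add(5, -2), -1), Add(1, Pow(-2, 2), Mul(5, -2))))) = Mul(Add(U, Add(5, U)), Add(U, Mul(Pow(3, -1), Add(1, 4, -10)))) = Mul(Add(5, Mul(2, U)), Add(U, Mul(Rational(1, 3), -5))) = Mul(Add(5, Mul(2, U)), Add(U, Rational(-5, 3))) = Mul(Add(5, Mul(2, U)), Add(Rational(-5, 3), U)))
Mul(Mul(Function('Q')(I), 11), 6) = Mul(Mul(Add(Rational(-25, 3), Mul(2, Pow(16, 2)), Mul(Rational(5, 3), 16)), 11), 6) = Mul(Mul(Add(Rational(-25, 3), Mul(2, 256), Rational(80, 3)), 11), 6) = Mul(Mul(Add(Rational(-25, 3), 512, Rational(80, 3)), 11), 6) = Mul(Mul(Rational(1591, 3), 11), 6) = Mul(Rational(17501, 3), 6) = 35002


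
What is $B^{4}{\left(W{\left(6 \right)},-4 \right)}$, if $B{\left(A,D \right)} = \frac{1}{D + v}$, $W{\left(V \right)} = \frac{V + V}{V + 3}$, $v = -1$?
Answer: $\frac{1}{625} \approx 0.0016$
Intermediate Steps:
$W{\left(V \right)} = \frac{2 V}{3 + V}$
$B{\left(A,D \right)} = \frac{1}{-1 + D}$ ($B{\left(A,D \right)} = \frac{1}{D - 1} = \frac{1}{-1 + D}$)
$B^{4}{\left(W{\left(6 \right)},-4 \right)} = \left(\frac{1}{-1 - 4}\right)^{4} = \left(\frac{1}{-5}\right)^{4} = \left(- \frac{1}{5}\right)^{4} = \frac{1}{625}$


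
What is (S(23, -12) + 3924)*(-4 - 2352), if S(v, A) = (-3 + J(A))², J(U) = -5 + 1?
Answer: -9360388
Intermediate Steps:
J(U) = -4
S(v, A) = 49 (S(v, A) = (-3 - 4)² = (-7)² = 49)
(S(23, -12) + 3924)*(-4 - 2352) = (49 + 3924)*(-4 - 2352) = 3973*(-2356) = -9360388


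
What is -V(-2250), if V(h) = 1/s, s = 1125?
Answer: -1/1125 ≈ -0.00088889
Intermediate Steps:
V(h) = 1/1125
-V(-2250) = -1*1/1125 = -1/1125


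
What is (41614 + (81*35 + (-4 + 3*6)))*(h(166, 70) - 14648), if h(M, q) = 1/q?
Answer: -45590537217/70 ≈ -6.5129e+8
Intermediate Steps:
(41614 + (81*35 + (-4 + 3*6)))*(h(166, 70) - 14648) = (41614 + (81*35 + (-4 + 3*6)))*(1/70 - 14648) = (41614 + (2835 + (-4 + 18)))*(1/70 - 14648) = (41614 + (2835 + 14))*(-1025359/70) = (41614 + 2849)*(-1025359/70) = 44463*(-1025359/70) = -45590537217/70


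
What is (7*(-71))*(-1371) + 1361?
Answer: 682748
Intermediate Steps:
(7*(-71))*(-1371) + 1361 = -497*(-1371) + 1361 = 681387 + 1361 = 682748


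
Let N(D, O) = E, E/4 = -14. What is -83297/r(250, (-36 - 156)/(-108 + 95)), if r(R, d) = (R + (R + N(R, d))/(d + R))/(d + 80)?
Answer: -176612296784/5609643 ≈ -31484.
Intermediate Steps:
E = -56 (E = 4*(-14) = -56)
N(D, O) = -56
r(R, d) = (R + (-56 + R)/(R + d))/(80 + d) (r(R, d) = (R + (R - 56)/(d + R))/(d + 80) = (R + (-56 + R)/(R + d))/(80 + d))
-83297/r(250, (-36 - 156)/(-108 + 95)) = -83297*(((-36 - 156)/(-108 + 95))**2 + 80*250 + 80*((-36 - 156)/(-108 + 95)) + 250*((-36 - 156)/(-108 + 95)))/(-56 + 250 + 250**2 + 250*((-36 - 156)/(-108 + 95))) = -83297*((-192/(-13))**2 + 20000 + 80*(-192/(-13)) + 250*(-192/(-13)))/(-56 + 250 + 62500 + 250*(-192/(-13))) = -83297*((-192*(-1/13))**2 + 20000 + 80*(-192*(-1/13)) + 250*(-192*(-1/13)))/(-56 + 250 + 62500 + 250*(-192*(-1/13))) = -83297*((192/13)**2 + 20000 + 80*(192/13) + 250*(192/13))/(-56 + 250 + 62500 + 250*(192/13)) = -83297*(36864/169 + 20000 + 15360/13 + 48000/13)/(-56 + 250 + 62500 + 48000/13) = -83297/((863022/13)/(4240544/169)) = -83297/((169/4240544)*(863022/13)) = -83297/5609643/2120272 = -83297*2120272/5609643 = -176612296784/5609643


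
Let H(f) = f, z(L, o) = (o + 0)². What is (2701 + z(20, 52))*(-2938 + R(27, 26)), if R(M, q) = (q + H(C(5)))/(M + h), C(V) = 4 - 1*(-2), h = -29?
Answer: -15966370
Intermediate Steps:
z(L, o) = o²
C(V) = 6 (C(V) = 4 + 2 = 6)
R(M, q) = (6 + q)/(-29 + M) (R(M, q) = (q + 6)/(M - 29) = (6 + q)/(-29 + M))
(2701 + z(20, 52))*(-2938 + R(27, 26)) = (2701 + 52²)*(-2938 + (6 + 26)/(-29 + 27)) = (2701 + 2704)*(-2938 + 32/(-2)) = 5405*(-2938 - ½*32) = 5405*(-2938 - 16) = 5405*(-2954) = -15966370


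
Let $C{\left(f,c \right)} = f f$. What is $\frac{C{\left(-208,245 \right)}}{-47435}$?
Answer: $- \frac{43264}{47435} \approx -0.91207$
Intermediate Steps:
$C{\left(f,c \right)} = f^{2}$
$\frac{C{\left(-208,245 \right)}}{-47435} = \frac{\left(-208\right)^{2}}{-47435} = 43264 \left(- \frac{1}{47435}\right) = - \frac{43264}{47435}$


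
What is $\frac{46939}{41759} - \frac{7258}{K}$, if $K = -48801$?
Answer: $\frac{2593756961}{2037880959} \approx 1.2728$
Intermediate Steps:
$\frac{46939}{41759} - \frac{7258}{K} = \frac{46939}{41759} - \frac{7258}{-48801} = 46939 \cdot \frac{1}{41759} - - \frac{7258}{48801} = \frac{46939}{41759} + \frac{7258}{48801} = \frac{2593756961}{2037880959}$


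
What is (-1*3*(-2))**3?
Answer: 216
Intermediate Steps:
(-1*3*(-2))**3 = (-3*(-2))**3 = 6**3 = 216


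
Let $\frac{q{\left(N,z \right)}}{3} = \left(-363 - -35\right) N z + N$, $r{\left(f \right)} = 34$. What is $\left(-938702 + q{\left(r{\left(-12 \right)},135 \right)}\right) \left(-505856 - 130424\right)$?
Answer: $3471009204800$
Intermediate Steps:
$q{\left(N,z \right)} = 3 N - 984 N z$ ($q{\left(N,z \right)} = 3 \left(\left(-363 - -35\right) N z + N\right) = 3 \left(\left(-363 + 35\right) N z + N\right) = 3 \left(- 328 N z + N\right) = 3 \left(N - 328 N z\right) = 3 N - 984 N z$)
$\left(-938702 + q{\left(r{\left(-12 \right)},135 \right)}\right) \left(-505856 - 130424\right) = \left(-938702 + 3 \cdot 34 \left(1 - 44280\right)\right) \left(-505856 - 130424\right) = \left(-938702 + 3 \cdot 34 \left(1 - 44280\right)\right) \left(-636280\right) = \left(-938702 + 3 \cdot 34 \left(-44279\right)\right) \left(-636280\right) = \left(-938702 - 4516458\right) \left(-636280\right) = \left(-5455160\right) \left(-636280\right) = 3471009204800$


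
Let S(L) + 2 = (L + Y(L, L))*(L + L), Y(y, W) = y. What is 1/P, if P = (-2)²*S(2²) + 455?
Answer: 1/703 ≈ 0.0014225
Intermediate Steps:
S(L) = -2 + 4*L² (S(L) = -2 + (L + L)*(L + L) = -2 + (2*L)*(2*L) = -2 + 4*L²)
P = 703 (P = (-2)²*(-2 + 4*(2²)²) + 455 = 4*(-2 + 4*4²) + 455 = 4*(-2 + 4*16) + 455 = 4*(-2 + 64) + 455 = 4*62 + 455 = 248 + 455 = 703)
1/P = 1/703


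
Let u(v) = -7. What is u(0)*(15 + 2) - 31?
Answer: -150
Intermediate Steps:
u(0)*(15 + 2) - 31 = -7*(15 + 2) - 31 = -7*17 - 31 = -119 - 31 = -150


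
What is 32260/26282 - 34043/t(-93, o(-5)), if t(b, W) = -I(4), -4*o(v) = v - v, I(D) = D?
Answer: 447423583/52564 ≈ 8512.0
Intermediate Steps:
o(v) = 0 (o(v) = -(v - v)/4 = -1/4*0 = 0)
t(b, W) = -4 (t(b, W) = -1*4 = -4)
32260/26282 - 34043/t(-93, o(-5)) = 32260/26282 - 34043/(-4) = 32260*(1/26282) - 34043*(-1/4) = 16130/13141 + 34043/4 = 447423583/52564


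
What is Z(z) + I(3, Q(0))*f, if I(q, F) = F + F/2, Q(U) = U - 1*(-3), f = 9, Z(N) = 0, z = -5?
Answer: 81/2 ≈ 40.500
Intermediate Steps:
Q(U) = 3 + U (Q(U) = U + 3 = 3 + U)
I(q, F) = 3*F/2 (I(q, F) = F + F*(½) = F + F/2 = 3*F/2)
Z(z) + I(3, Q(0))*f = 0 + (3*(3 + 0)/2)*9 = 0 + ((3/2)*3)*9 = 0 + (9/2)*9 = 0 + 81/2 = 81/2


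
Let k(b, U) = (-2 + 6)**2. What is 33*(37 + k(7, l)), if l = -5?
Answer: 1749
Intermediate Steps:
k(b, U) = 16 (k(b, U) = 4**2 = 16)
33*(37 + k(7, l)) = 33*(37 + 16) = 33*53 = 1749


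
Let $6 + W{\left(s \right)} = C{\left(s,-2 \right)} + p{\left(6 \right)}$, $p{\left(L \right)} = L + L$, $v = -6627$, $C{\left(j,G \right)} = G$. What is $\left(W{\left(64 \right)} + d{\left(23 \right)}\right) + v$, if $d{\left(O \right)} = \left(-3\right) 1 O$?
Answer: $-6692$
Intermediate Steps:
$p{\left(L \right)} = 2 L$
$d{\left(O \right)} = - 3 O$
$W{\left(s \right)} = 4$ ($W{\left(s \right)} = -6 + \left(-2 + 2 \cdot 6\right) = -6 + \left(-2 + 12\right) = -6 + 10 = 4$)
$\left(W{\left(64 \right)} + d{\left(23 \right)}\right) + v = \left(4 - 69\right) - 6627 = -65 - 6627 = -6692$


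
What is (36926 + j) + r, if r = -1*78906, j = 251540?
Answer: 209560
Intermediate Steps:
r = -78906
(36926 + j) + r = (36926 + 251540) - 78906 = 288466 - 78906 = 209560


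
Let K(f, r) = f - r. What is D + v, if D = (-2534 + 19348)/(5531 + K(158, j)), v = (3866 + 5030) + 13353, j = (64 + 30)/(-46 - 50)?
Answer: 868204529/39017 ≈ 22252.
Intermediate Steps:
j = -47/48 (j = 94/(-96) = 94*(-1/96) = -47/48 ≈ -0.97917)
v = 22249 (v = 8896 + 13353 = 22249)
D = 115296/39017 (D = (-2534 + 19348)/(5531 + (158 - 1*(-47/48))) = 16814/(5531 + (158 + 47/48)) = 16814/(5531 + 7631/48) = 16814/(273119/48) = 16814*(48/273119) = 115296/39017 ≈ 2.9550)
D + v = 115296/39017 + 22249 = 868204529/39017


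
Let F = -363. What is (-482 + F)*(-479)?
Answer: 404755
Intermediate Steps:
(-482 + F)*(-479) = (-482 - 363)*(-479) = -845*(-479) = 404755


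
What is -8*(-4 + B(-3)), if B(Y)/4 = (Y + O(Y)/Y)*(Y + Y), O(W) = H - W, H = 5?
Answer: -1056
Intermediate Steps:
O(W) = 5 - W
B(Y) = 8*Y*(Y + (5 - Y)/Y) (B(Y) = 4*((Y + (5 - Y)/Y)*(Y + Y)) = 4*((Y + (5 - Y)/Y)*(2*Y)) = 4*(2*Y*(Y + (5 - Y)/Y)) = 8*Y*(Y + (5 - Y)/Y))
-8*(-4 + B(-3)) = -8*(-4 + (40 - 8*(-3) + 8*(-3)²)) = -8*(-4 + (40 + 24 + 8*9)) = -8*(-4 + (40 + 24 + 72)) = -8*(-4 + 136) = -8*132 = -1056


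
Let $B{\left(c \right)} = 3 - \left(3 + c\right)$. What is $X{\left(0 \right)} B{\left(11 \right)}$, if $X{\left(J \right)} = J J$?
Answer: $0$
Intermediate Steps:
$X{\left(J \right)} = J^{2}$
$B{\left(c \right)} = - c$
$X{\left(0 \right)} B{\left(11 \right)} = 0^{2} \left(\left(-1\right) 11\right) = 0 \left(-11\right) = 0$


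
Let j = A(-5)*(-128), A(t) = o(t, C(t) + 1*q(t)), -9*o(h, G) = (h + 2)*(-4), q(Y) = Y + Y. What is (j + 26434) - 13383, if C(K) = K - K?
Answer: 39665/3 ≈ 13222.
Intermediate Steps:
q(Y) = 2*Y
C(K) = 0
o(h, G) = 8/9 + 4*h/9 (o(h, G) = -(h + 2)*(-4)/9 = -(2 + h)*(-4)/9 = -(-8 - 4*h)/9 = 8/9 + 4*h/9)
A(t) = 8/9 + 4*t/9
j = 512/3 (j = (8/9 + (4/9)*(-5))*(-128) = (8/9 - 20/9)*(-128) = -4/3*(-128) = 512/3 ≈ 170.67)
(j + 26434) - 13383 = (512/3 + 26434) - 13383 = 79814/3 - 13383 = 39665/3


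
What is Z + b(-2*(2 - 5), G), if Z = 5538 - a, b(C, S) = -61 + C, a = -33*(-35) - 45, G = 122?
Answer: 4373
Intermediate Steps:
a = 1110 (a = 1155 - 45 = 1110)
Z = 4428 (Z = 5538 - 1*1110 = 5538 - 1110 = 4428)
Z + b(-2*(2 - 5), G) = 4428 + (-61 - 2*(2 - 5)) = 4428 + (-61 - 2*(-3)) = 4428 + (-61 + 6) = 4428 - 55 = 4373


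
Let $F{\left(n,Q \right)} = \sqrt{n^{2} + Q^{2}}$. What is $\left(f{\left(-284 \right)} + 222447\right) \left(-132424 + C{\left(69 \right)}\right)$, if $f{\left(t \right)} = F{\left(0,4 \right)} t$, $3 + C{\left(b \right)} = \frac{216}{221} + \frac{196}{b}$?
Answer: $- \frac{446897972626033}{15249} \approx -2.9307 \cdot 10^{10}$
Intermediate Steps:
$C{\left(b \right)} = - \frac{447}{221} + \frac{196}{b}$ ($C{\left(b \right)} = -3 + \left(\frac{216}{221} + \frac{196}{b}\right) = - \frac{447}{221} + \frac{196}{b}$)
$F{\left(n,Q \right)} = \sqrt{Q^{2} + n^{2}}$
$f{\left(t \right)} = 4 t$ ($f{\left(t \right)} = \sqrt{4^{2} + 0^{2}} t = \sqrt{16 + 0} t = \sqrt{16} t = 4 t$)
$\left(f{\left(-284 \right)} + 222447\right) \left(-132424 + C{\left(69 \right)}\right) = \left(4 \left(-284\right) + 222447\right) \left(-132424 - \left(\frac{447}{221} - \frac{196}{69}\right)\right) = \left(-1136 + 222447\right) \left(-132424 + \left(- \frac{447}{221} + 196 \cdot \frac{1}{69}\right)\right) = 221311 \left(-132424 + \left(- \frac{447}{221} + \frac{196}{69}\right)\right) = 221311 \left(-132424 + \frac{12473}{15249}\right) = 221311 \left(- \frac{2019321103}{15249}\right) = - \frac{446897972626033}{15249}$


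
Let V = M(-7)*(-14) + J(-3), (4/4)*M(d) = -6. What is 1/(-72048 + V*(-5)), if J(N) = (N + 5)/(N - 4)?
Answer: -7/507266 ≈ -1.3799e-5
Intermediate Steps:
J(N) = (5 + N)/(-4 + N)
M(d) = -6
V = 586/7 (V = -6*(-14) + (5 - 3)/(-4 - 3) = 84 + 2/(-7) = 84 - 1/7*2 = 84 - 2/7 = 586/7 ≈ 83.714)
1/(-72048 + V*(-5)) = 1/(-72048 + (586/7)*(-5)) = 1/(-72048 - 2930/7) = 1/(-507266/7) = -7/507266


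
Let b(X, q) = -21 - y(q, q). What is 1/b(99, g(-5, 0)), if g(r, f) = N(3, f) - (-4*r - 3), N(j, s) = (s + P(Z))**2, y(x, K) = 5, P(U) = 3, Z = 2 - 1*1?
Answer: -1/26 ≈ -0.038462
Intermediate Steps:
Z = 1 (Z = 2 - 1 = 1)
N(j, s) = (3 + s)**2 (N(j, s) = (s + 3)**2 = (3 + s)**2)
g(r, f) = 3 + (3 + f)**2 + 4*r (g(r, f) = (3 + f)**2 - (-4*r - 3) = (3 + f)**2 - (-3 - 4*r) = (3 + f)**2 + (3 + 4*r) = 3 + (3 + f)**2 + 4*r)
b(X, q) = -26 (b(X, q) = -21 - 1*5 = -21 - 5 = -26)
1/b(99, g(-5, 0)) = 1/(-26) = -1/26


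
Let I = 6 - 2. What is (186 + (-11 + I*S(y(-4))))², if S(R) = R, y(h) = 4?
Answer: 36481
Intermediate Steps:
I = 4
(186 + (-11 + I*S(y(-4))))² = (186 + (-11 + 4*4))² = (186 + (-11 + 16))² = (186 + 5)² = 191² = 36481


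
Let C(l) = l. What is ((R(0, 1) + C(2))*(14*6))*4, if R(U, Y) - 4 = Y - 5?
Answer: 672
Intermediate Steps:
R(U, Y) = -1 + Y (R(U, Y) = 4 + (Y - 5) = 4 + (-5 + Y) = -1 + Y)
((R(0, 1) + C(2))*(14*6))*4 = (((-1 + 1) + 2)*(14*6))*4 = ((0 + 2)*84)*4 = (2*84)*4 = 168*4 = 672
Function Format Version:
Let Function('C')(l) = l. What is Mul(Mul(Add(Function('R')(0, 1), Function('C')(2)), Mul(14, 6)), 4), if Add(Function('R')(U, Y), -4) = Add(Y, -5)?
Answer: 672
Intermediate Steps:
Function('R')(U, Y) = Add(-1, Y) (Function('R')(U, Y) = Add(4, Add(Y, -5)) = Add(4, Add(-5, Y)) = Add(-1, Y))
Mul(Mul(Add(Function('R')(0, 1), Function('C')(2)), Mul(14, 6)), 4) = Mul(Mul(Add(Add(-1, 1), 2), Mul(14, 6)), 4) = Mul(Mul(Add(0, 2), 84), 4) = Mul(Mul(2, 84), 4) = Mul(168, 4) = 672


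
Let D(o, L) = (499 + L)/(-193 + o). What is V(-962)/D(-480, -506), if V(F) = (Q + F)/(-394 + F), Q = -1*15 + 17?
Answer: 53840/791 ≈ 68.066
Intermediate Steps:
D(o, L) = (499 + L)/(-193 + o)
Q = 2 (Q = -15 + 17 = 2)
V(F) = (2 + F)/(-394 + F)
V(-962)/D(-480, -506) = ((2 - 962)/(-394 - 962))/(((499 - 506)/(-193 - 480))) = (-960/(-1356))/((-7/(-673))) = (-1/1356*(-960))/((-1/673*(-7))) = 80/(113*(7/673)) = (80/113)*(673/7) = 53840/791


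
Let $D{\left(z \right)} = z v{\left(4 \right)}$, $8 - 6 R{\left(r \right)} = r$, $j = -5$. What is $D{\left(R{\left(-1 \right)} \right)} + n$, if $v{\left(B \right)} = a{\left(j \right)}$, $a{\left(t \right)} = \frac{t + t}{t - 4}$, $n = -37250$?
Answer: $- \frac{111745}{3} \approx -37248.0$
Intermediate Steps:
$a{\left(t \right)} = \frac{2 t}{-4 + t}$
$R{\left(r \right)} = \frac{4}{3} - \frac{r}{6}$
$v{\left(B \right)} = \frac{10}{9}$ ($v{\left(B \right)} = 2 \left(-5\right) \frac{1}{-4 - 5} = 2 \left(-5\right) \frac{1}{-9} = 2 \left(-5\right) \left(- \frac{1}{9}\right) = \frac{10}{9}$)
$D{\left(z \right)} = \frac{10 z}{9}$ ($D{\left(z \right)} = z \frac{10}{9} = \frac{10 z}{9}$)
$D{\left(R{\left(-1 \right)} \right)} + n = \frac{10 \left(\frac{4}{3} - - \frac{1}{6}\right)}{9} - 37250 = \frac{10 \left(\frac{4}{3} + \frac{1}{6}\right)}{9} - 37250 = \frac{10}{9} \cdot \frac{3}{2} - 37250 = \frac{5}{3} - 37250 = - \frac{111745}{3}$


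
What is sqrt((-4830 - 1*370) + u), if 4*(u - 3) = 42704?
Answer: sqrt(5479) ≈ 74.020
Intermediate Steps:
u = 10679 (u = 3 + (1/4)*42704 = 3 + 10676 = 10679)
sqrt((-4830 - 1*370) + u) = sqrt((-4830 - 1*370) + 10679) = sqrt((-4830 - 370) + 10679) = sqrt(-5200 + 10679) = sqrt(5479)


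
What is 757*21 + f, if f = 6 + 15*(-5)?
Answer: 15828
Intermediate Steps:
f = -69 (f = 6 - 75 = -69)
757*21 + f = 757*21 - 69 = 15897 - 69 = 15828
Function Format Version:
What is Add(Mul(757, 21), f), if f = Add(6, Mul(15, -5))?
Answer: 15828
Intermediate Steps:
f = -69 (f = Add(6, -75) = -69)
Add(Mul(757, 21), f) = Add(Mul(757, 21), -69) = Add(15897, -69) = 15828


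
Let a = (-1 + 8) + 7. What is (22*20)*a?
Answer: 6160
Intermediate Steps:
a = 14 (a = 7 + 7 = 14)
(22*20)*a = (22*20)*14 = 440*14 = 6160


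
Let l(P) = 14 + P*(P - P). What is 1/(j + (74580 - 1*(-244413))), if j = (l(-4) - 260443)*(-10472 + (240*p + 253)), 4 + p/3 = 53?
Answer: -1/6526292176 ≈ -1.5323e-10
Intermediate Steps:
p = 147 (p = -12 + 3*53 = -12 + 159 = 147)
l(P) = 14 (l(P) = 14 + P*0 = 14 + 0 = 14)
j = -6526611169 (j = (14 - 260443)*(-10472 + (240*147 + 253)) = -260429*(-10472 + (35280 + 253)) = -260429*(-10472 + 35533) = -260429*25061 = -6526611169)
1/(j + (74580 - 1*(-244413))) = 1/(-6526611169 + (74580 - 1*(-244413))) = 1/(-6526611169 + (74580 + 244413)) = 1/(-6526611169 + 318993) = 1/(-6526292176) = -1/6526292176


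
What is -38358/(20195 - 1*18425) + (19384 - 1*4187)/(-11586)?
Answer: -78552413/3417870 ≈ -22.983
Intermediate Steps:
-38358/(20195 - 1*18425) + (19384 - 1*4187)/(-11586) = -38358/(20195 - 18425) + (19384 - 4187)*(-1/11586) = -38358/1770 + 15197*(-1/11586) = -38358*1/1770 - 15197/11586 = -6393/295 - 15197/11586 = -78552413/3417870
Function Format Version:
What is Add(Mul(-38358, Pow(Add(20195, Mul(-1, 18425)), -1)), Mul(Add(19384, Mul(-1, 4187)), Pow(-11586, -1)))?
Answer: Rational(-78552413, 3417870) ≈ -22.983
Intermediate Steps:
Add(Mul(-38358, Pow(Add(20195, Mul(-1, 18425)), -1)), Mul(Add(19384, Mul(-1, 4187)), Pow(-11586, -1))) = Add(Mul(-38358, Pow(Add(20195, -18425), -1)), Mul(Add(19384, -4187), Rational(-1, 11586))) = Add(Mul(-38358, Pow(1770, -1)), Mul(15197, Rational(-1, 11586))) = Add(Mul(-38358, Rational(1, 1770)), Rational(-15197, 11586)) = Add(Rational(-6393, 295), Rational(-15197, 11586)) = Rational(-78552413, 3417870)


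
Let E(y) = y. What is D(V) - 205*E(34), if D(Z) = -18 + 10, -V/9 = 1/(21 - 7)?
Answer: -6978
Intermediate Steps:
V = -9/14 (V = -9/(21 - 7) = -9/14 ≈ -0.64286)
D(Z) = -8
D(V) - 205*E(34) = -8 - 205*34 = -8 - 6970 = -6978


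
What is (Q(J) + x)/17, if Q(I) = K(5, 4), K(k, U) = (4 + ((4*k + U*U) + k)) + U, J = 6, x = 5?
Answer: 54/17 ≈ 3.1765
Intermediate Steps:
K(k, U) = 4 + U + U² + 5*k (K(k, U) = (4 + ((4*k + U²) + k)) + U = (4 + ((U² + 4*k) + k)) + U = (4 + (U² + 5*k)) + U = (4 + U² + 5*k) + U = 4 + U + U² + 5*k)
Q(I) = 49 (Q(I) = 4 + 4 + 4² + 5*5 = 4 + 4 + 16 + 25 = 49)
(Q(J) + x)/17 = (49 + 5)/17 = 54*(1/17) = 54/17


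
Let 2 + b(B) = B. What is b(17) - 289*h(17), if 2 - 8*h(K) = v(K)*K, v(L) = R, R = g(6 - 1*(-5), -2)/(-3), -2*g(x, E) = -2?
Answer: -6287/24 ≈ -261.96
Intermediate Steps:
g(x, E) = 1 (g(x, E) = -1/2*(-2) = 1)
R = -1/3 (R = 1/(-3) = 1*(-1/3) = -1/3 ≈ -0.33333)
v(L) = -1/3
b(B) = -2 + B
h(K) = 1/4 + K/24 (h(K) = 1/4 - (-1)*K/24 = 1/4 + K/24)
b(17) - 289*h(17) = (-2 + 17) - 289*(1/4 + (1/24)*17) = 15 - 289*(1/4 + 17/24) = 15 - 289*23/24 = 15 - 6647/24 = -6287/24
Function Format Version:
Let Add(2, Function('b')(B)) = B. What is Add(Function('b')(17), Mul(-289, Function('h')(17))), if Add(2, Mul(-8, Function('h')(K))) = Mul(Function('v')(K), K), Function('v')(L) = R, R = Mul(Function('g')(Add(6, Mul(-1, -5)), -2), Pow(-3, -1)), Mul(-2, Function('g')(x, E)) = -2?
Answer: Rational(-6287, 24) ≈ -261.96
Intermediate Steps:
Function('g')(x, E) = 1 (Function('g')(x, E) = Mul(Rational(-1, 2), -2) = 1)
R = Rational(-1, 3) (R = Mul(1, Pow(-3, -1)) = Mul(1, Rational(-1, 3)) = Rational(-1, 3) ≈ -0.33333)
Function('v')(L) = Rational(-1, 3)
Function('b')(B) = Add(-2, B)
Function('h')(K) = Add(Rational(1, 4), Mul(Rational(1, 24), K)) (Function('h')(K) = Add(Rational(1, 4), Mul(Rational(-1, 8), Mul(Rational(-1, 3), K))) = Add(Rational(1, 4), Mul(Rational(1, 24), K)))
Add(Function('b')(17), Mul(-289, Function('h')(17))) = Add(Add(-2, 17), Mul(-289, Add(Rational(1, 4), Mul(Rational(1, 24), 17)))) = Add(15, Mul(-289, Add(Rational(1, 4), Rational(17, 24)))) = Add(15, Mul(-289, Rational(23, 24))) = Add(15, Rational(-6647, 24)) = Rational(-6287, 24)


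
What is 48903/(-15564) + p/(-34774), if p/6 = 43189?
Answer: -955619083/90203756 ≈ -10.594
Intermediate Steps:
p = 259134 (p = 6*43189 = 259134)
48903/(-15564) + p/(-34774) = 48903/(-15564) + 259134/(-34774) = 48903*(-1/15564) + 259134*(-1/34774) = -16301/5188 - 129567/17387 = -955619083/90203756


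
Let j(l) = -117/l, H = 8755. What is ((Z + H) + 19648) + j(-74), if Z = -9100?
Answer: 1428539/74 ≈ 19305.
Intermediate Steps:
((Z + H) + 19648) + j(-74) = ((-9100 + 8755) + 19648) - 117/(-74) = (-345 + 19648) - 117*(-1/74) = 19303 + 117/74 = 1428539/74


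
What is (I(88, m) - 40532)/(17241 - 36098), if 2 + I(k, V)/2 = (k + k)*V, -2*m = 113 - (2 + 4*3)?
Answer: 57960/18857 ≈ 3.0737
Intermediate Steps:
m = -99/2 (m = -(113 - (2 + 4*3))/2 = -(113 - (2 + 12))/2 = -(113 - 1*14)/2 = -(113 - 14)/2 = -1/2*99 = -99/2 ≈ -49.500)
I(k, V) = -4 + 4*V*k (I(k, V) = -4 + 2*((k + k)*V) = -4 + 2*((2*k)*V) = -4 + 2*(2*V*k) = -4 + 4*V*k)
(I(88, m) - 40532)/(17241 - 36098) = ((-4 + 4*(-99/2)*88) - 40532)/(17241 - 36098) = ((-4 - 17424) - 40532)/(-18857) = (-17428 - 40532)*(-1/18857) = -57960*(-1/18857) = 57960/18857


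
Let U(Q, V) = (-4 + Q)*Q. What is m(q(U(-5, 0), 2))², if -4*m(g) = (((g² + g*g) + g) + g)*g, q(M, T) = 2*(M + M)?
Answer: 8597796840000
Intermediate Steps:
U(Q, V) = Q*(-4 + Q)
q(M, T) = 4*M (q(M, T) = 2*(2*M) = 4*M)
m(g) = -g*(2*g + 2*g²)/4 (m(g) = -(((g² + g*g) + g) + g)*g/4 = -(((g² + g²) + g) + g)*g/4 = -((2*g² + g) + g)*g/4 = -((g + 2*g²) + g)*g/4 = -(2*g + 2*g²)*g/4 = -g*(2*g + 2*g²)/4)
m(q(U(-5, 0), 2))² = ((4*(-5*(-4 - 5)))²*(-1 - 4*(-5*(-4 - 5)))/2)² = ((4*(-5*(-9)))²*(-1 - 4*(-5*(-9)))/2)² = ((4*45)²*(-1 - 4*45)/2)² = ((½)*180²*(-1 - 1*180))² = ((½)*32400*(-1 - 180))² = ((½)*32400*(-181))² = (-2932200)² = 8597796840000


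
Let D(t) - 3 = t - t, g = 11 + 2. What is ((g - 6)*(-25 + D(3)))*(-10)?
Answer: 1540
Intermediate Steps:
g = 13
D(t) = 3 (D(t) = 3 + (t - t) = 3 + 0 = 3)
((g - 6)*(-25 + D(3)))*(-10) = ((13 - 6)*(-25 + 3))*(-10) = (7*(-22))*(-10) = -154*(-10) = 1540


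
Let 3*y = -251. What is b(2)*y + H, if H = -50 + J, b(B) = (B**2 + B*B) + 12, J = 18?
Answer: -5116/3 ≈ -1705.3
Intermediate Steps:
b(B) = 12 + 2*B**2 (b(B) = (B**2 + B**2) + 12 = 2*B**2 + 12 = 12 + 2*B**2)
H = -32 (H = -50 + 18 = -32)
y = -251/3 (y = (1/3)*(-251) = -251/3 ≈ -83.667)
b(2)*y + H = (12 + 2*2**2)*(-251/3) - 32 = (12 + 2*4)*(-251/3) - 32 = (12 + 8)*(-251/3) - 32 = 20*(-251/3) - 32 = -5020/3 - 32 = -5116/3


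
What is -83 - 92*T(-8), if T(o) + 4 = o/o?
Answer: 193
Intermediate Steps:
T(o) = -3 (T(o) = -4 + o/o = -4 + 1 = -3)
-83 - 92*T(-8) = -83 - 92*(-3) = -83 + 276 = 193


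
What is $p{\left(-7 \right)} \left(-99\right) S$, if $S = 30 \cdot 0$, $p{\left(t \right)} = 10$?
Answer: $0$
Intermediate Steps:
$S = 0$
$p{\left(-7 \right)} \left(-99\right) S = 10 \left(-99\right) 0 = \left(-990\right) 0 = 0$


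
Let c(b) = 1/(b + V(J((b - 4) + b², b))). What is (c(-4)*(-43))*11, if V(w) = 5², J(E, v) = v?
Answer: -473/21 ≈ -22.524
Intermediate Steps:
V(w) = 25
c(b) = 1/(25 + b) (c(b) = 1/(b + 25) = 1/(25 + b))
(c(-4)*(-43))*11 = (-43/(25 - 4))*11 = (-43/21)*11 = ((1/21)*(-43))*11 = -43/21*11 = -473/21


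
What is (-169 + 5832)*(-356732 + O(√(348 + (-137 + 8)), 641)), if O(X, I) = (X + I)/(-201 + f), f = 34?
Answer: -337372573755/167 - 5663*√219/167 ≈ -2.0202e+9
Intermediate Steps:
O(X, I) = -I/167 - X/167 (O(X, I) = (X + I)/(-201 + 34) = (I + X)/(-167) = (I + X)*(-1/167) = -I/167 - X/167)
(-169 + 5832)*(-356732 + O(√(348 + (-137 + 8)), 641)) = (-169 + 5832)*(-356732 + (-1/167*641 - √(348 + (-137 + 8))/167)) = 5663*(-356732 + (-641/167 - √(348 - 129)/167)) = 5663*(-356732 + (-641/167 - √219/167)) = 5663*(-59574885/167 - √219/167) = -337372573755/167 - 5663*√219/167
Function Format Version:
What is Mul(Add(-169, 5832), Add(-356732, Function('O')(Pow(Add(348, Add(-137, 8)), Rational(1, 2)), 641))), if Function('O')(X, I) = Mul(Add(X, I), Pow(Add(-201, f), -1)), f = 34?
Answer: Add(Rational(-337372573755, 167), Mul(Rational(-5663, 167), Pow(219, Rational(1, 2)))) ≈ -2.0202e+9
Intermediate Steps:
Function('O')(X, I) = Add(Mul(Rational(-1, 167), I), Mul(Rational(-1, 167), X)) (Function('O')(X, I) = Mul(Add(X, I), Pow(Add(-201, 34), -1)) = Mul(Add(I, X), Pow(-167, -1)) = Mul(Add(I, X), Rational(-1, 167)) = Add(Mul(Rational(-1, 167), I), Mul(Rational(-1, 167), X)))
Mul(Add(-169, 5832), Add(-356732, Function('O')(Pow(Add(348, Add(-137, 8)), Rational(1, 2)), 641))) = Mul(Add(-169, 5832), Add(-356732, Add(Mul(Rational(-1, 167), 641), Mul(Rational(-1, 167), Pow(Add(348, Add(-137, 8)), Rational(1, 2)))))) = Mul(5663, Add(-356732, Add(Rational(-641, 167), Mul(Rational(-1, 167), Pow(Add(348, -129), Rational(1, 2)))))) = Mul(5663, Add(-356732, Add(Rational(-641, 167), Mul(Rational(-1, 167), Pow(219, Rational(1, 2)))))) = Mul(5663, Add(Rational(-59574885, 167), Mul(Rational(-1, 167), Pow(219, Rational(1, 2))))) = Add(Rational(-337372573755, 167), Mul(Rational(-5663, 167), Pow(219, Rational(1, 2))))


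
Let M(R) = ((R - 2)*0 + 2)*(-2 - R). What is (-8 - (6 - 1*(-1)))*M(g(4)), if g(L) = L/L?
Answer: 90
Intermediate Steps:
g(L) = 1
M(R) = -4 - 2*R (M(R) = ((-2 + R)*0 + 2)*(-2 - R) = (0 + 2)*(-2 - R) = 2*(-2 - R) = -4 - 2*R)
(-8 - (6 - 1*(-1)))*M(g(4)) = (-8 - (6 - 1*(-1)))*(-4 - 2*1) = (-8 - (6 + 1))*(-4 - 2) = (-8 - 1*7)*(-6) = (-8 - 7)*(-6) = -15*(-6) = 90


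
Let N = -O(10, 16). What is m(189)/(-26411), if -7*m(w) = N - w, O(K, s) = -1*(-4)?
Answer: -193/184877 ≈ -0.0010439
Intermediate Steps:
O(K, s) = 4
N = -4 (N = -1*4 = -4)
m(w) = 4/7 + w/7 (m(w) = -(-4 - w)/7 = 4/7 + w/7)
m(189)/(-26411) = (4/7 + (⅐)*189)/(-26411) = (4/7 + 27)*(-1/26411) = (193/7)*(-1/26411) = -193/184877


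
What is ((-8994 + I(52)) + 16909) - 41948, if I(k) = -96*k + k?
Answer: -38973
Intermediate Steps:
I(k) = -95*k
((-8994 + I(52)) + 16909) - 41948 = ((-8994 - 95*52) + 16909) - 41948 = ((-8994 - 4940) + 16909) - 41948 = (-13934 + 16909) - 41948 = 2975 - 41948 = -38973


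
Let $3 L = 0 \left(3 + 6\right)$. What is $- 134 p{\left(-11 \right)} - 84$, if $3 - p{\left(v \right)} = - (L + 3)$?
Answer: $-888$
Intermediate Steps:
$L = 0$ ($L = \frac{0 \left(3 + 6\right)}{3} = \frac{0 \cdot 9}{3} = \frac{1}{3} \cdot 0 = 0$)
$p{\left(v \right)} = 6$ ($p{\left(v \right)} = 3 - - (0 + 3) = 3 - \left(-1\right) 3 = 3 - -3 = 3 + 3 = 6$)
$- 134 p{\left(-11 \right)} - 84 = \left(-134\right) 6 - 84 = -804 - 84 = -888$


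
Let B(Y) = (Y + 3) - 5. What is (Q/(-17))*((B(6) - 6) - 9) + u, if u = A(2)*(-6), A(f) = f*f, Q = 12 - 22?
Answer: -518/17 ≈ -30.471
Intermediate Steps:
Q = -10
B(Y) = -2 + Y (B(Y) = (3 + Y) - 5 = -2 + Y)
A(f) = f²
u = -24 (u = 2²*(-6) = 4*(-6) = -24)
(Q/(-17))*((B(6) - 6) - 9) + u = (-10/(-17))*(((-2 + 6) - 6) - 9) - 24 = (-10*(-1/17))*((4 - 6) - 9) - 24 = 10*(-2 - 9)/17 - 24 = (10/17)*(-11) - 24 = -110/17 - 24 = -518/17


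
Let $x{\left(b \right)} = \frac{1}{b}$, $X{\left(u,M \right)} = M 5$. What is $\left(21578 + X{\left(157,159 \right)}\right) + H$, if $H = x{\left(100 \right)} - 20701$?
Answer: $\frac{167201}{100} \approx 1672.0$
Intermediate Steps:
$X{\left(u,M \right)} = 5 M$
$H = - \frac{2070099}{100}$ ($H = \frac{1}{100} - 20701 = - \frac{2070099}{100} \approx -20701.0$)
$\left(21578 + X{\left(157,159 \right)}\right) + H = \left(21578 + 5 \cdot 159\right) - \frac{2070099}{100} = \left(21578 + 795\right) - \frac{2070099}{100} = 22373 - \frac{2070099}{100} = \frac{167201}{100}$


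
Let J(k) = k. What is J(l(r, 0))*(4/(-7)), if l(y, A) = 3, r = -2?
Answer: -12/7 ≈ -1.7143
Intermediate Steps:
J(l(r, 0))*(4/(-7)) = 3*(4/(-7)) = 3*(4*(-⅐)) = 3*(-4/7) = -12/7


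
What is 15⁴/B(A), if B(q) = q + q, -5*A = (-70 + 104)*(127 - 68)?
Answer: -253125/4012 ≈ -63.092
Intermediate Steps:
A = -2006/5 (A = -(-70 + 104)*(127 - 68)/5 = -34*59/5 = -⅕*2006 = -2006/5 ≈ -401.20)
B(q) = 2*q
15⁴/B(A) = 15⁴/((2*(-2006/5))) = 50625/(-4012/5) = 50625*(-5/4012) = -253125/4012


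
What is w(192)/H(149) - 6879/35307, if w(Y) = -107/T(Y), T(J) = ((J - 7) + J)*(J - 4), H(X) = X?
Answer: -24216540815/124286806956 ≈ -0.19484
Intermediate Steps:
T(J) = (-7 + 2*J)*(-4 + J) (T(J) = ((-7 + J) + J)*(-4 + J) = (-7 + 2*J)*(-4 + J))
w(Y) = -107/(28 - 15*Y + 2*Y²)
w(192)/H(149) - 6879/35307 = -107/(28 - 15*192 + 2*192²)/149 - 6879/35307 = -107/(28 - 2880 + 2*36864)*(1/149) - 6879*1/35307 = -107/(28 - 2880 + 73728)*(1/149) - 2293/11769 = -107/70876*(1/149) - 2293/11769 = -107*1/70876*(1/149) - 2293/11769 = -107/70876*1/149 - 2293/11769 = -107/10560524 - 2293/11769 = -24216540815/124286806956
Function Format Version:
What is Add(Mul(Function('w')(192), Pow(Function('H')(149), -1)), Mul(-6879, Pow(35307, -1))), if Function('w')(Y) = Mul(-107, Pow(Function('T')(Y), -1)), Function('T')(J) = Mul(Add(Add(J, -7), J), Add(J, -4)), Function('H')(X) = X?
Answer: Rational(-24216540815, 124286806956) ≈ -0.19484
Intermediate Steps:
Function('T')(J) = Mul(Add(-7, Mul(2, J)), Add(-4, J)) (Function('T')(J) = Mul(Add(Add(-7, J), J), Add(-4, J)) = Mul(Add(-7, Mul(2, J)), Add(-4, J)))
Function('w')(Y) = Mul(-107, Pow(Add(28, Mul(-15, Y), Mul(2, Pow(Y, 2))), -1))
Add(Mul(Function('w')(192), Pow(Function('H')(149), -1)), Mul(-6879, Pow(35307, -1))) = Add(Mul(Mul(-107, Pow(Add(28, Mul(-15, 192), Mul(2, Pow(192, 2))), -1)), Pow(149, -1)), Mul(-6879, Pow(35307, -1))) = Add(Mul(Mul(-107, Pow(Add(28, -2880, Mul(2, 36864)), -1)), Rational(1, 149)), Mul(-6879, Rational(1, 35307))) = Add(Mul(Mul(-107, Pow(Add(28, -2880, 73728), -1)), Rational(1, 149)), Rational(-2293, 11769)) = Add(Mul(Mul(-107, Pow(70876, -1)), Rational(1, 149)), Rational(-2293, 11769)) = Add(Mul(Mul(-107, Rational(1, 70876)), Rational(1, 149)), Rational(-2293, 11769)) = Add(Mul(Rational(-107, 70876), Rational(1, 149)), Rational(-2293, 11769)) = Add(Rational(-107, 10560524), Rational(-2293, 11769)) = Rational(-24216540815, 124286806956)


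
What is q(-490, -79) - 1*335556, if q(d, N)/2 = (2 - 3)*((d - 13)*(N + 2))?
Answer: -413018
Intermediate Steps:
q(d, N) = -2*(-13 + d)*(2 + N) (q(d, N) = 2*((2 - 3)*((d - 13)*(N + 2))) = 2*(-(-13 + d)*(2 + N)) = -2*(-13 + d)*(2 + N))
q(-490, -79) - 1*335556 = (52 - 4*(-490) + 26*(-79) - 2*(-79)*(-490)) - 1*335556 = (52 + 1960 - 2054 - 77420) - 335556 = -77462 - 335556 = -413018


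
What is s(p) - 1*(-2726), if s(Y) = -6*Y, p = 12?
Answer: 2654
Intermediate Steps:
s(p) - 1*(-2726) = -6*12 - 1*(-2726) = -72 + 2726 = 2654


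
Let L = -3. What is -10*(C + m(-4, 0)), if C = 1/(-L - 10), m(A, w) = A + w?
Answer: 290/7 ≈ 41.429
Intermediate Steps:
C = -⅐ (C = 1/(-1*(-3) - 10) = 1/(3 - 10) = 1/(-7) = -⅐ ≈ -0.14286)
-10*(C + m(-4, 0)) = -10*(-⅐ + (-4 + 0)) = -10*(-⅐ - 4) = -10*(-29/7) = 290/7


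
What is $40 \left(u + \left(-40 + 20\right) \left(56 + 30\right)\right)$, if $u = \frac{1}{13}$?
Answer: $- \frac{894360}{13} \approx -68797.0$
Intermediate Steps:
$u = \frac{1}{13} \approx 0.076923$
$40 \left(u + \left(-40 + 20\right) \left(56 + 30\right)\right) = 40 \left(\frac{1}{13} + \left(-40 + 20\right) \left(56 + 30\right)\right) = 40 \left(\frac{1}{13} - 1720\right) = 40 \left(- \frac{22359}{13}\right) = - \frac{894360}{13}$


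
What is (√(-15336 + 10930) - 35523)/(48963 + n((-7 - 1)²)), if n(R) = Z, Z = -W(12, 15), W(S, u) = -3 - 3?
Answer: -3947/5441 + I*√4406/48969 ≈ -0.72542 + 0.0013555*I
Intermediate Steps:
W(S, u) = -6
Z = 6 (Z = -1*(-6) = 6)
n(R) = 6
(√(-15336 + 10930) - 35523)/(48963 + n((-7 - 1)²)) = (√(-15336 + 10930) - 35523)/(48963 + 6) = (√(-4406) - 35523)/48969 = (I*√4406 - 35523)*(1/48969) = (-35523 + I*√4406)*(1/48969) = -3947/5441 + I*√4406/48969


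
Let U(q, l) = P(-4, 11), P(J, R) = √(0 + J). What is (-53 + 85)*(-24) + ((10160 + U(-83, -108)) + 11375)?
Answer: 20767 + 2*I ≈ 20767.0 + 2.0*I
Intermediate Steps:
P(J, R) = √J
U(q, l) = 2*I (U(q, l) = √(-4) = 2*I)
(-53 + 85)*(-24) + ((10160 + U(-83, -108)) + 11375) = (-53 + 85)*(-24) + ((10160 + 2*I) + 11375) = 32*(-24) + (21535 + 2*I) = -768 + (21535 + 2*I) = 20767 + 2*I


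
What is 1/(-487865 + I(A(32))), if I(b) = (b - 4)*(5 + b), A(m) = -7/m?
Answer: -1024/499594415 ≈ -2.0497e-6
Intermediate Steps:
I(b) = (-4 + b)*(5 + b)
1/(-487865 + I(A(32))) = 1/(-487865 + (-20 - 7/32 + (-7/32)**2)) = 1/(-487865 + (-20 - 7/32 + 49/1024)) = 1/(-487865 - 20655/1024) = 1/(-499594415/1024) = -1024/499594415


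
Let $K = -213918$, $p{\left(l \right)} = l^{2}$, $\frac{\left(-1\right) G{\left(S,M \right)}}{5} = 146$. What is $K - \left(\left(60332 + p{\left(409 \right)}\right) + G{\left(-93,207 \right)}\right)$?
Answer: $-440801$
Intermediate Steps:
$G{\left(S,M \right)} = -730$ ($G{\left(S,M \right)} = \left(-5\right) 146 = -730$)
$K - \left(\left(60332 + p{\left(409 \right)}\right) + G{\left(-93,207 \right)}\right) = -213918 - \left(\left(60332 + 409^{2}\right) - 730\right) = -213918 - \left(\left(60332 + 167281\right) - 730\right) = -213918 - \left(227613 - 730\right) = -213918 - 226883 = -440801$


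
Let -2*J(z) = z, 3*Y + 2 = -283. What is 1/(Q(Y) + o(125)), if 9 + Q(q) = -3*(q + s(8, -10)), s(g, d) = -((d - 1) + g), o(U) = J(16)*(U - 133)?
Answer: 1/331 ≈ 0.0030211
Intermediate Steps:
Y = -95 (Y = -⅔ + (⅓)*(-283) = -⅔ - 283/3 = -95)
J(z) = -z/2
o(U) = 1064 - 8*U (o(U) = (-½*16)*(U - 133) = -8*(-133 + U) = 1064 - 8*U)
s(g, d) = 1 - d - g (s(g, d) = -((-1 + d) + g) = -(-1 + d + g) = 1 - d - g)
Q(q) = -18 - 3*q (Q(q) = -9 - 3*(q + (1 - 1*(-10) - 1*8)) = -9 - 3*(q + (1 + 10 - 8)) = -9 - 3*(q + 3) = -9 - 3*(3 + q) = -9 + (-9 - 3*q) = -18 - 3*q)
1/(Q(Y) + o(125)) = 1/((-18 - 3*(-95)) + (1064 - 8*125)) = 1/((-18 + 285) + (1064 - 1000)) = 1/(267 + 64) = 1/331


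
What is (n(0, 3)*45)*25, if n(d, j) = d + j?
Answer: 3375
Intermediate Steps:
(n(0, 3)*45)*25 = ((0 + 3)*45)*25 = (3*45)*25 = 135*25 = 3375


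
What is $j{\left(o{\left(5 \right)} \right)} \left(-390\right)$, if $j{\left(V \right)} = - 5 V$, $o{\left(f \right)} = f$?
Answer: $9750$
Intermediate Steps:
$j{\left(o{\left(5 \right)} \right)} \left(-390\right) = \left(-5\right) 5 \left(-390\right) = \left(-25\right) \left(-390\right) = 9750$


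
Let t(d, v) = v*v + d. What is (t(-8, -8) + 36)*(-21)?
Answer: -1932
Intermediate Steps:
t(d, v) = d + v² (t(d, v) = v² + d = d + v²)
(t(-8, -8) + 36)*(-21) = ((-8 + (-8)²) + 36)*(-21) = ((-8 + 64) + 36)*(-21) = (56 + 36)*(-21) = 92*(-21) = -1932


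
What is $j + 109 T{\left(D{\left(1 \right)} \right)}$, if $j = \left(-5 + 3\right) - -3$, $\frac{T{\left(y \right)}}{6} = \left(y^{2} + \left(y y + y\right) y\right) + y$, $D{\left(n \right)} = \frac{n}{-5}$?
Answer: $- \frac{10339}{125} \approx -82.712$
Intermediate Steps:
$D{\left(n \right)} = - \frac{n}{5}$ ($D{\left(n \right)} = n \left(- \frac{1}{5}\right) = - \frac{n}{5}$)
$T{\left(y \right)} = 6 y + 6 y^{2} + 6 y \left(y + y^{2}\right)$ ($T{\left(y \right)} = 6 \left(\left(y^{2} + \left(y y + y\right) y\right) + y\right) = 6 \left(\left(y^{2} + \left(y^{2} + y\right) y\right) + y\right) = 6 \left(\left(y^{2} + \left(y + y^{2}\right) y\right) + y\right) = 6 \left(\left(y^{2} + y \left(y + y^{2}\right)\right) + y\right) = 6 \left(y + y^{2} + y \left(y + y^{2}\right)\right) = 6 y + 6 y^{2} + 6 y \left(y + y^{2}\right)$)
$j = 1$ ($j = -2 + 3 = 1$)
$j + 109 T{\left(D{\left(1 \right)} \right)} = 1 + 109 \cdot 6 \left(\left(- \frac{1}{5}\right) 1\right) \left(1 + \left(\left(- \frac{1}{5}\right) 1\right)^{2} + 2 \left(\left(- \frac{1}{5}\right) 1\right)\right) = 1 + 109 \cdot 6 \left(- \frac{1}{5}\right) \left(1 + \left(- \frac{1}{5}\right)^{2} + 2 \left(- \frac{1}{5}\right)\right) = 1 + 109 \cdot 6 \left(- \frac{1}{5}\right) \left(1 + \frac{1}{25} - \frac{2}{5}\right) = 1 + 109 \cdot 6 \left(- \frac{1}{5}\right) \frac{16}{25} = 1 + 109 \left(- \frac{96}{125}\right) = 1 - \frac{10464}{125} = - \frac{10339}{125}$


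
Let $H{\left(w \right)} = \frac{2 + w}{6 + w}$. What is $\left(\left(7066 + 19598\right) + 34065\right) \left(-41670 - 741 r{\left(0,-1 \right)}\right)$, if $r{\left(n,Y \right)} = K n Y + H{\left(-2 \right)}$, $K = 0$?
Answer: $-2530577430$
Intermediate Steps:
$H{\left(w \right)} = \frac{2 + w}{6 + w}$
$r{\left(n,Y \right)} = 0$ ($r{\left(n,Y \right)} = 0 n Y + \frac{2 - 2}{6 - 2} = 0 Y + \frac{1}{4} \cdot 0 = 0 + \frac{1}{4} \cdot 0 = 0 + 0 = 0$)
$\left(\left(7066 + 19598\right) + 34065\right) \left(-41670 - 741 r{\left(0,-1 \right)}\right) = \left(\left(7066 + 19598\right) + 34065\right) \left(-41670 - 0\right) = \left(26664 + 34065\right) \left(-41670 + 0\right) = 60729 \left(-41670\right) = -2530577430$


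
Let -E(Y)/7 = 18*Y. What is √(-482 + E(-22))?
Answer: √2290 ≈ 47.854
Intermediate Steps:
E(Y) = -126*Y
√(-482 + E(-22)) = √(-482 - 126*(-22)) = √(-482 + 2772) = √2290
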